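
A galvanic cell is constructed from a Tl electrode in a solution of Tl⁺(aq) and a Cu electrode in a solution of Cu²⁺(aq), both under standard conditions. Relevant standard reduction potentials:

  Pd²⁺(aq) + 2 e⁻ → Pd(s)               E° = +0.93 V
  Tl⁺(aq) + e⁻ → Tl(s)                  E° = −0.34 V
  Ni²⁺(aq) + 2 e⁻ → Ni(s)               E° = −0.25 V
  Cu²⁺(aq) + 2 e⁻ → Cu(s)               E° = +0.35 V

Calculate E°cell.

+0.69 V

Of the two couples in this cell, the one with the more positive reduction potential is reduced at the cathode: here that is Cu²⁺/Cu (+0.35 V); Tl⁺/Tl (−0.34 V) is the anode.
E°cell = E°(cathode) − E°(anode) = +0.35 − (−0.34) = +0.69 V.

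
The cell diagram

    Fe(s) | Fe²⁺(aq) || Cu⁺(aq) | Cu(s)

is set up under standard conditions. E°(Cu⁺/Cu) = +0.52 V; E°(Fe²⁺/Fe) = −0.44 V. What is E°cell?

+0.96 V

By convention the left-hand electrode in cell notation is the anode (oxidation) and the right-hand electrode is the cathode (reduction).
E°cell = E°(right) − E°(left) = +0.52 − (−0.44) = +0.96 V.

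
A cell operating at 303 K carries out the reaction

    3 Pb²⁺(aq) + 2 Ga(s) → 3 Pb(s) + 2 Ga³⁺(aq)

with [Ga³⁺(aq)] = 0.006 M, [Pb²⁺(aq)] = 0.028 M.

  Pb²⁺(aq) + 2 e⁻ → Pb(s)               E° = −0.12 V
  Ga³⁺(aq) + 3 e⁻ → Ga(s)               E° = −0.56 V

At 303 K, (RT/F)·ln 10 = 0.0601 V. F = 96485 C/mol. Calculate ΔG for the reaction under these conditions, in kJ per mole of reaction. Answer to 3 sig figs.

−253 kJ/mol

With Pb²⁺/Pb reduced at the cathode, E°cell = −0.12 − (−0.56) = +0.44 V and n = 6.
The reaction quotient is [Ga³⁺(aq)]^2 / [Pb²⁺(aq)]^3 = 1.64; by Nernst, E = +0.44 − (0.0601/6)(0.215) = +0.4378 V.
ΔG = −nFE = −(6)(96485)(+0.4378) J/mol = −253 kJ/mol.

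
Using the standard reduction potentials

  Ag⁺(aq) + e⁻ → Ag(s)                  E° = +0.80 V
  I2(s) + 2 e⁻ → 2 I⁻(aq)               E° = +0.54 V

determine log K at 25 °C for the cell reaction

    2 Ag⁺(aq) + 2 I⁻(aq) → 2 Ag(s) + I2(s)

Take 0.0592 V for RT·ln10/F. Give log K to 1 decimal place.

The Ag⁺/Ag couple is reduced (cathode); E°cell = +0.80 − (+0.54) = +0.26 V with n = 2.
At equilibrium E = 0, so log K = nE°cell / 0.0592 = (2)(+0.26) / 0.0592 = 8.8.

log K = 8.8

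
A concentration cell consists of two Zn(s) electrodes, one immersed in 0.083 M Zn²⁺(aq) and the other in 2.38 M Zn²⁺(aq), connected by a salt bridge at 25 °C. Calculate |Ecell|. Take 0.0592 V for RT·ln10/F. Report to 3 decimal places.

0.043 V

For a concentration cell E°cell = 0, since both electrodes use the same couple.
The compartment with the higher Zn²⁺(aq) concentration (2.38 M) acts as the cathode; ions are reduced there and produced at the dilute (0.083 M) anode.
With n = 2, Ecell = −(0.0592/2)·log([dilute]/[conc]) = −(0.0592/2)·log(0.083/2.38) = +0.043 V.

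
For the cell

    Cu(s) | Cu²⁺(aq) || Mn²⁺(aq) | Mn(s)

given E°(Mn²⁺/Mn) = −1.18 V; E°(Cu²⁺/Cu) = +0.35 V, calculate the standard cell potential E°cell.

By convention the left-hand electrode in cell notation is the anode (oxidation) and the right-hand electrode is the cathode (reduction).
E°cell = E°(right) − E°(left) = −1.18 − (+0.35) = −1.53 V.
The negative sign shows that, as written, the cell would require an external voltage to drive the reaction.

−1.53 V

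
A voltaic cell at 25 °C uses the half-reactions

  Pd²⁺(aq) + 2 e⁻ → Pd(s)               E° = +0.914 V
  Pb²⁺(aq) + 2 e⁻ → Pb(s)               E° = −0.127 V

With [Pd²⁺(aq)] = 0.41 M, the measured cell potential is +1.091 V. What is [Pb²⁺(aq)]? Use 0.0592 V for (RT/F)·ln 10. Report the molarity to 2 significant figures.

The Pd²⁺/Pd couple has the larger reduction potential, so it is the cathode: E°cell = +0.914 − (−0.127) = +1.041 V and n = 2.
From the Nernst equation, log Q = n(E° − E)/0.0592 = 2·(+1.041 − (+1.091))/0.0592 = −1.689.
Balancing electrons gives Pd²⁺(aq) + Pb(s) → Pd(s) + Pb²⁺(aq); thus Q = [Pb²⁺(aq)] / [Pd²⁺(aq)].
Substituting the known concentrations and solving, log [Pb²⁺(aq)] = −2.076 and [Pb²⁺(aq)] = 0.0084 M.

0.0084 M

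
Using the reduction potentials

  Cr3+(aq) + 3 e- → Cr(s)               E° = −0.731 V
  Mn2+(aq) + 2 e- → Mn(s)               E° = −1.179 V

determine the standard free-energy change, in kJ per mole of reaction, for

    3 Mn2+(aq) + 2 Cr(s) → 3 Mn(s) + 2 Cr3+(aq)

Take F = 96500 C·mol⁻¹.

+259 kJ/mol

In the reaction as written Mn2+(aq) is reduced, so the Mn²⁺/Mn couple is the cathode and Cr³⁺/Cr is the anode.
E°cell = −1.179 − (−0.731) = −0.448 V; balancing electrons gives n = 6.
ΔG° = −nFE°cell = −(6)(96500)(−0.448) J/mol = +259 kJ/mol.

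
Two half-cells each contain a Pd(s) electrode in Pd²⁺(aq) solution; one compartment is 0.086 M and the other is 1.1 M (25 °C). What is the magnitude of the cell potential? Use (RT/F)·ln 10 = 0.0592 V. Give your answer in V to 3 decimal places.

0.033 V

For a concentration cell E°cell = 0, since both electrodes use the same couple.
The compartment with the higher Pd²⁺(aq) concentration (1.1 M) acts as the cathode; ions are reduced there and produced at the dilute (0.086 M) anode.
With n = 2, Ecell = −(0.0592/2)·log([dilute]/[conc]) = −(0.0592/2)·log(0.086/1.1) = +0.033 V.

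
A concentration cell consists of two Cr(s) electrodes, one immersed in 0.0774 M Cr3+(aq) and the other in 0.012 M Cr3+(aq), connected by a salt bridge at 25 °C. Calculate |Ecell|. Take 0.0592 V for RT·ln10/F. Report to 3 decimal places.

0.016 V

For a concentration cell E°cell = 0, since both electrodes use the same couple.
The compartment with the higher Cr3+(aq) concentration (0.0774 M) acts as the cathode; ions are reduced there and produced at the dilute (0.012 M) anode.
With n = 3, Ecell = −(0.0592/3)·log([dilute]/[conc]) = −(0.0592/3)·log(0.012/0.0774) = +0.016 V.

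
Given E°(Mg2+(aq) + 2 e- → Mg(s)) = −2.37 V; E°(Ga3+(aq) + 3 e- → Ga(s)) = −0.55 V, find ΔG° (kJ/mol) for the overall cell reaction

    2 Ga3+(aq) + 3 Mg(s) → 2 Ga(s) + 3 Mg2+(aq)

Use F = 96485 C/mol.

−1054 kJ/mol

In the reaction as written Ga3+(aq) is reduced, so the Ga³⁺/Ga couple is the cathode and Mg²⁺/Mg is the anode.
E°cell = −0.55 − (−2.37) = +1.82 V; balancing electrons gives n = 6.
ΔG° = −nFE°cell = −(6)(96485)(+1.82) J/mol = −1054 kJ/mol.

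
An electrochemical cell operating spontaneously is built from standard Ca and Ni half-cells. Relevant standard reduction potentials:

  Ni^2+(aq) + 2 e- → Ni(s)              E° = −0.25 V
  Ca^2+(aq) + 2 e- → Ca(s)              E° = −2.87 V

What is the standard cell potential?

Of the two couples in this cell, the one with the more positive reduction potential is reduced at the cathode: here that is Ni²⁺/Ni (−0.25 V); Ca²⁺/Ca (−2.87 V) is the anode.
E°cell = E°(cathode) − E°(anode) = −0.25 − (−2.87) = +2.62 V.

+2.62 V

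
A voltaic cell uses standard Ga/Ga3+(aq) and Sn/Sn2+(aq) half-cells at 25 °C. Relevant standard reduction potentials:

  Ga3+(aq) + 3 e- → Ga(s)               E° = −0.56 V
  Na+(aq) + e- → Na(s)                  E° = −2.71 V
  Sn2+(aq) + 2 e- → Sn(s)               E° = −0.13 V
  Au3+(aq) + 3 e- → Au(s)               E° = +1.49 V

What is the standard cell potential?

+0.43 V

The Sn²⁺/Sn couple has the higher E°, so Sn ion is reduced (cathode) and Ga is oxidized (anode).
E°cell = E°(cathode) − E°(anode) = −0.13 − (−0.56) = +0.43 V.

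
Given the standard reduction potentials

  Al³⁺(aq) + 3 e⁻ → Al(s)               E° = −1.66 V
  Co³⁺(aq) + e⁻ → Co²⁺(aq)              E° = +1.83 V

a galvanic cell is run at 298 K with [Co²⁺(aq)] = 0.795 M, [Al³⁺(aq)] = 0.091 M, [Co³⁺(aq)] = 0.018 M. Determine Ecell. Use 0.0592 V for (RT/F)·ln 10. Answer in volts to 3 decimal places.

Co³⁺/Co²⁺ is reduced (cathode, E° = +1.83 V) and Al³⁺/Al is oxidized (anode).
The standard potential is +1.83 − (−1.66) = +3.49 V and the balanced reaction transfers n = 3 electrons.
The balanced reaction is 3 Co³⁺(aq) + Al(s) → 3 Co²⁺(aq) + Al³⁺(aq), so Q = ([Co²⁺(aq)]^3·[Al³⁺(aq)]) / [Co³⁺(aq)]^3 = 7.84×10^3 and log Q = 3.894.
E = E° − (0.0592/n)·log Q = +3.49 − (0.0592/3)(3.894) = +3.413 V.

+3.413 V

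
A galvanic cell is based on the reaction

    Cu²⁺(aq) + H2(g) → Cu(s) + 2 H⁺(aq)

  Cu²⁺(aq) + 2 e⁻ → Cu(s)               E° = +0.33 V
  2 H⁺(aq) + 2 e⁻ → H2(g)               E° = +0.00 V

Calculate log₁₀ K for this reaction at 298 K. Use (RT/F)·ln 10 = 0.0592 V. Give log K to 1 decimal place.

log K = 11.1

The Cu²⁺/Cu couple is reduced (cathode); E°cell = +0.33 − (+0.00) = +0.33 V with n = 2.
At equilibrium E = 0, so log K = nE°cell / 0.0592 = (2)(+0.33) / 0.0592 = 11.1.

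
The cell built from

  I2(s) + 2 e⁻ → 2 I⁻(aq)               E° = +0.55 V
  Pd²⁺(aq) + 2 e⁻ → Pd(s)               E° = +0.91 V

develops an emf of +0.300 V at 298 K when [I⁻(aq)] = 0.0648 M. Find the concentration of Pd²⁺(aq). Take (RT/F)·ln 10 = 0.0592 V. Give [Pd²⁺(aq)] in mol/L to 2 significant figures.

2.2 M

The Pd²⁺/Pd couple has the larger reduction potential, so it is the cathode: E°cell = +0.91 − (+0.55) = +0.36 V and n = 2.
Since E = E° − (0.0592/n)·log Q, log Q = n(E° − E)/0.0592 = 2.027.
Balancing electrons gives Pd²⁺(aq) + 2 I⁻(aq) → Pd(s) + I2(s); thus Q = 1 / ([Pd²⁺(aq)]·[I⁻(aq)]^2).
Substituting the known concentrations and solving, log [Pd²⁺(aq)] = 0.350 and [Pd²⁺(aq)] = 2.2 M.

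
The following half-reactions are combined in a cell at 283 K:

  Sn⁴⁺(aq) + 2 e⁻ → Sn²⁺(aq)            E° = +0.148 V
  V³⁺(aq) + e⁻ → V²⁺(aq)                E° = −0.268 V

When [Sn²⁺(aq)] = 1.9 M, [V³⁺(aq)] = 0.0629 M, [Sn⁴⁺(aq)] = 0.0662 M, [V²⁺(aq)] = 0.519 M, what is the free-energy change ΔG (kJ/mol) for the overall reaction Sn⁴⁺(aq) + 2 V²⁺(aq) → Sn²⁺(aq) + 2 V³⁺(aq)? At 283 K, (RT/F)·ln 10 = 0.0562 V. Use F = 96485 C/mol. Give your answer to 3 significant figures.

−82.3 kJ/mol

The standard cell potential is +0.148 − (−0.268) = +0.416 V, with n = 2 electrons in the balanced equation.
Q = ([Sn²⁺(aq)]·[V³⁺(aq)]^2) / ([Sn⁴⁺(aq)]·[V²⁺(aq)]^2) = 0.422, so log Q = −0.375 and E = +0.416 − (0.0562/2)(−0.375) = +0.4265 V.
ΔG = −nFE = −(2)(96485)(+0.4265) J/mol = −82.3 kJ/mol.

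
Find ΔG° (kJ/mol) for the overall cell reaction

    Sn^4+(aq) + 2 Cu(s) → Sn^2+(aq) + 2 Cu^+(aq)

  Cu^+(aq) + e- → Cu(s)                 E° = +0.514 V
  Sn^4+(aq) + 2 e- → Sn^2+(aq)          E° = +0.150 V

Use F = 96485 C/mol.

+70.2 kJ/mol

In the reaction as written Sn^4+(aq) is reduced, so the Sn⁴⁺/Sn²⁺ couple is the cathode and Cu⁺/Cu is the anode.
E°cell = +0.150 − (+0.514) = −0.364 V; balancing electrons gives n = 2.
ΔG° = −nFE°cell = −(2)(96485)(−0.364) J/mol = +70.2 kJ/mol.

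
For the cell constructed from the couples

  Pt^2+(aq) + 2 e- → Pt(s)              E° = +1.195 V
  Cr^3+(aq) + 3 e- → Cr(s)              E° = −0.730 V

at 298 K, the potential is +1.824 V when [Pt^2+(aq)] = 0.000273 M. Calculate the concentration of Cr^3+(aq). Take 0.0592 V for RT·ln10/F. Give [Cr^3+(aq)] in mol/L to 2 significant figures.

The Pt²⁺/Pt couple has the larger reduction potential, so it is the cathode: E°cell = +1.195 − (−0.730) = +1.925 V and n = 6.
Since E = E° − (0.0592/n)·log Q, log Q = n(E° − E)/0.0592 = 10.236.
For 3 Pt^2+(aq) + 2 Cr(s) → 3 Pt(s) + 2 Cr^3+(aq), the reaction quotient is Q = [Cr^3+(aq)]^2 / [Pt^2+(aq)]^3.
Substituting the known concentrations and solving, log [Cr^3+(aq)] = −0.228 and [Cr^3+(aq)] = 0.59 M.

0.59 M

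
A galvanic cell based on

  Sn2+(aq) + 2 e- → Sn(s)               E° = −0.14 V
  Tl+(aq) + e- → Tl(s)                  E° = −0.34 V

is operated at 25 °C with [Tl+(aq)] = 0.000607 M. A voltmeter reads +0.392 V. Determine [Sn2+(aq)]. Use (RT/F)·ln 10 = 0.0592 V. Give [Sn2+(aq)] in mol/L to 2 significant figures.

Sn²⁺/Sn is the cathode (higher E°); E°cell = −0.14 − (−0.34) = +0.20 V with n = 2.
From the Nernst equation, log Q = n(E° − E)/0.0592 = 2·(+0.20 − (+0.392))/0.0592 = −6.486.
Balancing electrons gives Sn2+(aq) + 2 Tl(s) → Sn(s) + 2 Tl+(aq); thus Q = [Tl+(aq)]^2 / [Sn2+(aq)].
Solving for the unknown gives log [Sn2+(aq)] = 0.052, so [Sn2+(aq)] ≈ 1.1 M.

1.1 M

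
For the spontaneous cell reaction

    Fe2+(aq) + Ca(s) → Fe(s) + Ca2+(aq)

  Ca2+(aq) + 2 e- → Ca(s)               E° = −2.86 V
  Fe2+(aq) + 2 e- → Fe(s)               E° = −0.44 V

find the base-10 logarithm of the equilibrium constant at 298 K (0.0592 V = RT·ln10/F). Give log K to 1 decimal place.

log K = 81.8

The Fe²⁺/Fe couple is reduced (cathode); E°cell = −0.44 − (−2.86) = +2.42 V with n = 2.
At equilibrium E = 0, so log K = nE°cell / 0.0592 = (2)(+2.42) / 0.0592 = 81.8.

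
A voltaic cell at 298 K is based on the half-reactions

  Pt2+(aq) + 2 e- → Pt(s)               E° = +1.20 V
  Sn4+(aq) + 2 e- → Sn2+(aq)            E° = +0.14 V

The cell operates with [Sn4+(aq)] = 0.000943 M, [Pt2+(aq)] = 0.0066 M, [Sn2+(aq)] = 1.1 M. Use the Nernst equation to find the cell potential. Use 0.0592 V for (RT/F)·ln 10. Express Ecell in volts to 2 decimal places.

The Pt²⁺/Pt couple has the more positive E°, so it is the cathode; Sn⁴⁺/Sn²⁺ is the anode.
E°cell = +1.20 − (+0.14) = +1.06 V, with n = 2 electrons transferred.
Balancing gives Pt2+(aq) + Sn2+(aq) → Pt(s) + Sn4+(aq); hence Q = [Sn4+(aq)] / ([Pt2+(aq)]·[Sn2+(aq)]) = 0.13 (log Q = −0.886).
Applying E = E° − (RT ln10/nF)·log Q gives +1.06 − (0.0592/2)(−0.886) = +1.09 V.

+1.09 V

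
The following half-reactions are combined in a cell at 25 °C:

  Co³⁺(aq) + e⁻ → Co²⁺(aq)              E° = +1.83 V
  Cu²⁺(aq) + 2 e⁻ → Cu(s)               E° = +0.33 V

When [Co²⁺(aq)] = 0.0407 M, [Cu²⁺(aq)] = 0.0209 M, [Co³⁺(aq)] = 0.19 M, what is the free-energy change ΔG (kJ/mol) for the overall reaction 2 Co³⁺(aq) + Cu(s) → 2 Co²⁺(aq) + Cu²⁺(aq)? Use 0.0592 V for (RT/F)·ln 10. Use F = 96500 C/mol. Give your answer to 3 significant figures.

With Co³⁺/Co²⁺ reduced at the cathode, E°cell = +1.83 − (+0.33) = +1.50 V and n = 2.
The reaction quotient is ([Co²⁺(aq)]^2·[Cu²⁺(aq)]) / [Co³⁺(aq)]^2 = 0.000959; by Nernst, E = +1.50 − (0.0592/2)(−3.018) = +1.5893 V.
ΔG = −nFE = −(2)(96500)(+1.5893) J/mol = −307 kJ/mol.

−307 kJ/mol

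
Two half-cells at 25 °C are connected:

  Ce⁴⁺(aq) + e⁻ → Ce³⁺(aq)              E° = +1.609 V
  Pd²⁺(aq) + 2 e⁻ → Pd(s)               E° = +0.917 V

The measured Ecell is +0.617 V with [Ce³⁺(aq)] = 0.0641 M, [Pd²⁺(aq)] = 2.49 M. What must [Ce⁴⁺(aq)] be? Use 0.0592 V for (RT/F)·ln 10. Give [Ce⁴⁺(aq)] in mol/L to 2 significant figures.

Ce⁴⁺/Ce³⁺ is the cathode (higher E°); E°cell = +1.609 − (+0.917) = +0.692 V with n = 2.
From the Nernst equation, log Q = n(E° − E)/0.0592 = 2·(+0.692 − (+0.617))/0.0592 = 2.534.
Balancing electrons gives 2 Ce⁴⁺(aq) + Pd(s) → 2 Ce³⁺(aq) + Pd²⁺(aq); thus Q = ([Ce³⁺(aq)]^2·[Pd²⁺(aq)]) / [Ce⁴⁺(aq)]^2.
Isolating [Ce⁴⁺(aq)] in Q = 10^{2.534} yields log [Ce⁴⁺(aq)] = −2.262, i.e. 0.0055 M.

0.0055 M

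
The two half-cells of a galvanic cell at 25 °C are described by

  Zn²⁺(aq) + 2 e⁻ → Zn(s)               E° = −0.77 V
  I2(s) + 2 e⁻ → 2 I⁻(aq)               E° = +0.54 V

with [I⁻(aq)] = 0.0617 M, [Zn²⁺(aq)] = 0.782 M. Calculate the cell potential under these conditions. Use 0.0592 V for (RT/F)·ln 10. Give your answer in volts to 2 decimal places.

+1.38 V

Since E°(I₂/I⁻) > E°(Zn²⁺/Zn), I₂/I⁻ serves as the cathode.
The standard potential is +0.54 − (−0.77) = +1.31 V and the balanced reaction transfers n = 2 electrons.
For the overall reaction I2(s) + Zn(s) → 2 I⁻(aq) + Zn²⁺(aq), Q = [I⁻(aq)]^2·[Zn²⁺(aq)] = 0.00298, giving log Q = −2.526.
E = E° − (0.0592/n)·log Q = +1.31 − (0.0592/2)(−2.526) = +1.38 V.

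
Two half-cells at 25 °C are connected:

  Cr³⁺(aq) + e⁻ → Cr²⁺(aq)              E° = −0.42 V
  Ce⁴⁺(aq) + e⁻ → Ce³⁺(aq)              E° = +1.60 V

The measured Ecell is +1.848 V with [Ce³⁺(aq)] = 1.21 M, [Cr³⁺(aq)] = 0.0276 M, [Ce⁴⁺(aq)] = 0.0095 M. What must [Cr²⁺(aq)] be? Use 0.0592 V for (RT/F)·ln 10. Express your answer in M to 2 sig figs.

With Ce⁴⁺/Ce³⁺ at the cathode and Cr³⁺/Cr²⁺ at the anode, E°cell = +1.60 − (−0.42) = +2.02 V (n = 1).
Rearranging E = E° − (0.0592/n)·log Q gives log Q = 1(+2.02 − (+1.848))/0.0592 = 2.905.
The balanced reaction is Ce⁴⁺(aq) + Cr²⁺(aq) → Ce³⁺(aq) + Cr³⁺(aq), so Q = ([Ce³⁺(aq)]·[Cr³⁺(aq)]) / ([Ce⁴⁺(aq)]·[Cr²⁺(aq)]).
Substituting the known concentrations and solving, log [Cr²⁺(aq)] = −2.359 and [Cr²⁺(aq)] = 0.0044 M.

0.0044 M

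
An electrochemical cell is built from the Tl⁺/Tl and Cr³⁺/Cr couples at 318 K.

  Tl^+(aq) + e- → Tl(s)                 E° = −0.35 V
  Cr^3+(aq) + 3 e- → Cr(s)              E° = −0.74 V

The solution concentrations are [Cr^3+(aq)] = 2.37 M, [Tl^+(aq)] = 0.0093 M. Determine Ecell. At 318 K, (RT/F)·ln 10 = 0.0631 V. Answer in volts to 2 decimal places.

+0.25 V

Since E°(Tl⁺/Tl) > E°(Cr³⁺/Cr), Tl⁺/Tl serves as the cathode.
E°cell = −0.35 − (−0.74) = +0.39 V, with n = 3 electrons transferred.
The balanced reaction is 3 Tl^+(aq) + Cr(s) → 3 Tl(s) + Cr^3+(aq), so Q = [Cr^3+(aq)] / [Tl^+(aq)]^3 = 2.95×10^6 and log Q = 6.469.
E = E° − (0.0631/n)·log Q = +0.39 − (0.0631/3)(6.469) = +0.25 V.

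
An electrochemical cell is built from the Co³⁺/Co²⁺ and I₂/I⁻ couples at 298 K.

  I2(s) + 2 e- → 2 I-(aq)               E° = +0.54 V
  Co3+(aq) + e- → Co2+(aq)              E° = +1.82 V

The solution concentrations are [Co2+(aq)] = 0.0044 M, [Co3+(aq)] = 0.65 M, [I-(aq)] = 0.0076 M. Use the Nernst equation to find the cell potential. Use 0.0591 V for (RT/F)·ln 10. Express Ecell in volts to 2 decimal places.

The Co³⁺/Co²⁺ couple has the more positive E°, so it is the cathode; I₂/I⁻ is the anode.
E°cell = +1.82 − (+0.54) = +1.28 V, with n = 2 electrons transferred.
For the overall reaction 2 Co3+(aq) + 2 I-(aq) → 2 Co2+(aq) + I2(s), Q = [Co2+(aq)]^2 / ([Co3+(aq)]^2·[I-(aq)]^2) = 0.793, giving log Q = −0.101.
E = E° − (0.0591/n)·log Q = +1.28 − (0.0591/2)(−0.101) = +1.28 V.

+1.28 V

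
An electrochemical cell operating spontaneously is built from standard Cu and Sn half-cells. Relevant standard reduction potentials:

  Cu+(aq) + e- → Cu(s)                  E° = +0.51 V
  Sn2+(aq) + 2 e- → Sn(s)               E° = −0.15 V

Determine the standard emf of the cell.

Of the two couples in this cell, the one with the more positive reduction potential is reduced at the cathode: here that is Cu⁺/Cu (+0.51 V); Sn²⁺/Sn (−0.15 V) is the anode.
E°cell = E°(cathode) − E°(anode) = +0.51 − (−0.15) = +0.66 V.

+0.66 V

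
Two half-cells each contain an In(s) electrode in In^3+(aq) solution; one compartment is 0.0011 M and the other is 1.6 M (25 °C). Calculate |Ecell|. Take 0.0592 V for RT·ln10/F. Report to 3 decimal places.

0.062 V

For a concentration cell E°cell = 0, since both electrodes use the same couple.
The compartment with the higher In^3+(aq) concentration (1.6 M) acts as the cathode; ions are reduced there and produced at the dilute (0.0011 M) anode.
With n = 3, Ecell = −(0.0592/3)·log([dilute]/[conc]) = −(0.0592/3)·log(0.0011/1.6) = +0.062 V.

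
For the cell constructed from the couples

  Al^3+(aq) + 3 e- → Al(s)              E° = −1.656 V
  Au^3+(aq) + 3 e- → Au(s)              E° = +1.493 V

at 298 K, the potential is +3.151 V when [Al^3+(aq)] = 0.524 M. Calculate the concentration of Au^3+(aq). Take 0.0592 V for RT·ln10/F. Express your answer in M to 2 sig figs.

Au³⁺/Au is the cathode (higher E°); E°cell = +1.493 − (−1.656) = +3.149 V with n = 3.
Rearranging E = E° − (0.0592/n)·log Q gives log Q = 3(+3.149 − (+3.151))/0.0592 = −0.101.
Balancing electrons gives Au^3+(aq) + Al(s) → Au(s) + Al^3+(aq); thus Q = [Al^3+(aq)] / [Au^3+(aq)].
Isolating [Au^3+(aq)] in Q = 10^{−0.101} yields log [Au^3+(aq)] = −0.180, i.e. 0.66 M.

0.66 M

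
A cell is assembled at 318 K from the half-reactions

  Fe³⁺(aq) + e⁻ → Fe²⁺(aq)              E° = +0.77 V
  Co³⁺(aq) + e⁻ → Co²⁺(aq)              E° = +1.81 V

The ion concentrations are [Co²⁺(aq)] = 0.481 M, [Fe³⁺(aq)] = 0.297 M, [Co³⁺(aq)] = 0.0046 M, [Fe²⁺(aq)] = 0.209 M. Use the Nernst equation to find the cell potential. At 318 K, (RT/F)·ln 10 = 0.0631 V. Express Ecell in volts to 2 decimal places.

The Co³⁺/Co²⁺ couple has the more positive E°, so it is the cathode; Fe³⁺/Fe²⁺ is the anode.
E°cell = E°cat − E°an = +1.81 − (+0.77) = +1.04 V; n = 1.
Balancing gives Co³⁺(aq) + Fe²⁺(aq) → Co²⁺(aq) + Fe³⁺(aq); hence Q = ([Co²⁺(aq)]·[Fe³⁺(aq)]) / ([Co³⁺(aq)]·[Fe²⁺(aq)]) = 149 (log Q = 2.172).
By the Nernst equation, E = +1.04 − (0.0631/1)·(2.172) = +0.90 V.

+0.90 V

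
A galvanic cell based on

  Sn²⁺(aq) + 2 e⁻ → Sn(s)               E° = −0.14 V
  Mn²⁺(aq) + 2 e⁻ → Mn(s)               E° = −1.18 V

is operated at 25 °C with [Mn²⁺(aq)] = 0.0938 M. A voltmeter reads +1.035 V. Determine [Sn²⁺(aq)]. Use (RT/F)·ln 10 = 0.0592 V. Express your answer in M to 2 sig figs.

0.064 M

The Sn²⁺/Sn couple has the larger reduction potential, so it is the cathode: E°cell = −0.14 − (−1.18) = +1.04 V and n = 2.
From the Nernst equation, log Q = n(E° − E)/0.0592 = 2·(+1.04 − (+1.035))/0.0592 = 0.169.
The balanced reaction is Sn²⁺(aq) + Mn(s) → Sn(s) + Mn²⁺(aq), so Q = [Mn²⁺(aq)] / [Sn²⁺(aq)].
Solving for the unknown gives log [Sn²⁺(aq)] = −1.197, so [Sn²⁺(aq)] ≈ 0.064 M.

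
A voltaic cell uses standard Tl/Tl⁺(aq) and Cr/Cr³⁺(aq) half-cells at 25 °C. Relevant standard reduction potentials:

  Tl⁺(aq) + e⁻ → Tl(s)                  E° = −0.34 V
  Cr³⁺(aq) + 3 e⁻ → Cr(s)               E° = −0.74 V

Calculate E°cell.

+0.40 V

Of the two couples in this cell, the one with the more positive reduction potential is reduced at the cathode: here that is Tl⁺/Tl (−0.34 V); Cr³⁺/Cr (−0.74 V) is the anode.
E°cell = E°(cathode) − E°(anode) = −0.34 − (−0.74) = +0.40 V.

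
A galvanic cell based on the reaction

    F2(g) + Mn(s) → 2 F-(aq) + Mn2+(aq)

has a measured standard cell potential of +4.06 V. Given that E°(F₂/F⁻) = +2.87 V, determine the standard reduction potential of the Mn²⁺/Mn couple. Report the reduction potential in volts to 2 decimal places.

In the reaction as written the F₂/F⁻ couple is reduced (cathode) and Mn²⁺/Mn is oxidized (anode), so E°cell = E°(F₂/F⁻) − E°(Mn²⁺/Mn).
E°(Mn²⁺/Mn) = E°(cathode) − E°cell = +2.87 − (+4.06) = −1.19 V.

−1.19 V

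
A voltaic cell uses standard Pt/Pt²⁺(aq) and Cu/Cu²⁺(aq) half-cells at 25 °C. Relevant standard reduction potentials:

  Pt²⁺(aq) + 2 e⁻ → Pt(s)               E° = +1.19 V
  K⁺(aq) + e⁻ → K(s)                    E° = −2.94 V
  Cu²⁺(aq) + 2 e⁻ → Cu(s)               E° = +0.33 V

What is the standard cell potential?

+0.86 V

Of the two couples in this cell, the one with the more positive reduction potential is reduced at the cathode: here that is Pt²⁺/Pt (+1.19 V); Cu²⁺/Cu (+0.33 V) is the anode.
E°cell = E°(cathode) − E°(anode) = +1.19 − (+0.33) = +0.86 V.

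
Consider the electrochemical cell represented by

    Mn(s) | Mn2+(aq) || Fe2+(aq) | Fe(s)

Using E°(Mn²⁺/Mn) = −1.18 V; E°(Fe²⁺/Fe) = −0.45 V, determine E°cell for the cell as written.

+0.73 V

By convention the left-hand electrode in cell notation is the anode (oxidation) and the right-hand electrode is the cathode (reduction).
E°cell = E°(right) − E°(left) = −0.45 − (−1.18) = +0.73 V.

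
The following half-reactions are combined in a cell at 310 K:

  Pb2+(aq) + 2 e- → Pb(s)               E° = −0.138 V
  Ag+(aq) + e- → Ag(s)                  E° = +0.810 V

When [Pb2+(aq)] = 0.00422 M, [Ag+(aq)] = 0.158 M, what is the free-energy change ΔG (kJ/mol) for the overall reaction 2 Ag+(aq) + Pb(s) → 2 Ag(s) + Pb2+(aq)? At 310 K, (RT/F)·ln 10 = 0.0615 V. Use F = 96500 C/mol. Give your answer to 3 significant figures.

With Ag⁺/Ag reduced at the cathode, E°cell = +0.810 − (−0.138) = +0.948 V and n = 2.
Here Q = [Pb2+(aq)] / [Ag+(aq)]^2 = 0.169 (log Q = −0.772), giving E = +0.948 − (0.0615/2)·(−0.772) = +0.9717 V.
ΔG = −nFE = −(2)(96500)(+0.9717) J/mol = −188 kJ/mol.

−188 kJ/mol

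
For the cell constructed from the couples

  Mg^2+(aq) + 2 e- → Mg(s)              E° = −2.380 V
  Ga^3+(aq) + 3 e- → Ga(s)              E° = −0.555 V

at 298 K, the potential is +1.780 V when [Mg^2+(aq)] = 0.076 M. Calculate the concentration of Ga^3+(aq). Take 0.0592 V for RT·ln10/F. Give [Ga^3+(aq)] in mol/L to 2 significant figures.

0.00011 M

With Ga³⁺/Ga at the cathode and Mg²⁺/Mg at the anode, E°cell = −0.555 − (−2.380) = +1.825 V (n = 6).
From the Nernst equation, log Q = n(E° − E)/0.0592 = 6·(+1.825 − (+1.780))/0.0592 = 4.561.
The balanced reaction is 2 Ga^3+(aq) + 3 Mg(s) → 2 Ga(s) + 3 Mg^2+(aq), so Q = [Mg^2+(aq)]^3 / [Ga^3+(aq)]^2.
Solving for the unknown gives log [Ga^3+(aq)] = −3.959, so [Ga^3+(aq)] ≈ 0.00011 M.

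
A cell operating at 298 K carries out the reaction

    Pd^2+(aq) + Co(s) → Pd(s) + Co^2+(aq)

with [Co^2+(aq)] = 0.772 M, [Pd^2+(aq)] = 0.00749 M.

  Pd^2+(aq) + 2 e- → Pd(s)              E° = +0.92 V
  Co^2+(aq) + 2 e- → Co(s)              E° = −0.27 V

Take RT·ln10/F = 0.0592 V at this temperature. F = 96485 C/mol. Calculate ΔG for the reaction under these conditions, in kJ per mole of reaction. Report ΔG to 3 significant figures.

The standard cell potential is +0.92 − (−0.27) = +1.19 V, with n = 2 electrons in the balanced equation.
Q = [Co^2+(aq)] / [Pd^2+(aq)] = 103, so log Q = 2.013 and E = +1.19 − (0.0592/2)(2.013) = +1.1304 V.
Finally ΔG = −nFE = −(2)(96485 C/mol)(+1.1304 V) = −218 kJ/mol.

−218 kJ/mol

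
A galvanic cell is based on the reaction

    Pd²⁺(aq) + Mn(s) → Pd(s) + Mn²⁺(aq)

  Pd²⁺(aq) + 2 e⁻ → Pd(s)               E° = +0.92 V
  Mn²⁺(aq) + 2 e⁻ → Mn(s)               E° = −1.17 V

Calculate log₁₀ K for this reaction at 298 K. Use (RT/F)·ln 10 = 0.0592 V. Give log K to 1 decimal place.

The Pd²⁺/Pd couple is reduced (cathode); E°cell = +0.92 − (−1.17) = +2.09 V with n = 2.
At equilibrium E = 0, so log K = nE°cell / 0.0592 = (2)(+2.09) / 0.0592 = 70.6.

log K = 70.6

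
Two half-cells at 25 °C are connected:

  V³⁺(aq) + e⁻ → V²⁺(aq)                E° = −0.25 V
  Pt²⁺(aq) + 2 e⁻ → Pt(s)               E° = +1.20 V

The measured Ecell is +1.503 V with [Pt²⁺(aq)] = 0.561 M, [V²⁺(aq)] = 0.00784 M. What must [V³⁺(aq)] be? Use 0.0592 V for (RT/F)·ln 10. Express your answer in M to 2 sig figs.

0.00075 M

The Pt²⁺/Pt couple has the larger reduction potential, so it is the cathode: E°cell = +1.20 − (−0.25) = +1.45 V and n = 2.
From the Nernst equation, log Q = n(E° − E)/0.0592 = 2·(+1.45 − (+1.503))/0.0592 = −1.791.
Balancing electrons gives Pt²⁺(aq) + 2 V²⁺(aq) → Pt(s) + 2 V³⁺(aq); thus Q = [V³⁺(aq)]^2 / ([Pt²⁺(aq)]·[V²⁺(aq)]^2).
Substituting the known concentrations and solving, log [V³⁺(aq)] = −3.127 and [V³⁺(aq)] = 0.00075 M.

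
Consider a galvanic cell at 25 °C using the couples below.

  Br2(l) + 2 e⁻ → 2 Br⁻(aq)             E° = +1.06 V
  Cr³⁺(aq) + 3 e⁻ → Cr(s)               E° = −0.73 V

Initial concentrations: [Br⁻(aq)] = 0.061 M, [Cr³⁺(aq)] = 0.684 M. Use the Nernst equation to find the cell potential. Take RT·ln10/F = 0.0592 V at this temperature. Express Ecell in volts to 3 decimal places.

+1.865 V

Since E°(Br₂/Br⁻) > E°(Cr³⁺/Cr), Br₂/Br⁻ serves as the cathode.
E°cell = E°cat − E°an = +1.06 − (−0.73) = +1.79 V; n = 6.
Balancing gives 3 Br2(l) + 2 Cr(s) → 6 Br⁻(aq) + 2 Cr³⁺(aq); hence Q = [Br⁻(aq)]^6·[Cr³⁺(aq)]^2 = 2.41×10^−8 (log Q = −7.618).
Applying E = E° − (RT ln10/nF)·log Q gives +1.79 − (0.0592/6)(−7.618) = +1.865 V.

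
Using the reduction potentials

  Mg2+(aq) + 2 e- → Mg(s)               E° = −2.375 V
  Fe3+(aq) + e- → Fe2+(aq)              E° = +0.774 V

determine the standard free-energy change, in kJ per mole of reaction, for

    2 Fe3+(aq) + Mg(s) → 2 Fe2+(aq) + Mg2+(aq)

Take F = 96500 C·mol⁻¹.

−608 kJ/mol

In the reaction as written Fe3+(aq) is reduced, so the Fe³⁺/Fe²⁺ couple is the cathode and Mg²⁺/Mg is the anode.
E°cell = +0.774 − (−2.375) = +3.149 V; balancing electrons gives n = 2.
ΔG° = −nFE°cell = −(2)(96500)(+3.149) J/mol = −608 kJ/mol.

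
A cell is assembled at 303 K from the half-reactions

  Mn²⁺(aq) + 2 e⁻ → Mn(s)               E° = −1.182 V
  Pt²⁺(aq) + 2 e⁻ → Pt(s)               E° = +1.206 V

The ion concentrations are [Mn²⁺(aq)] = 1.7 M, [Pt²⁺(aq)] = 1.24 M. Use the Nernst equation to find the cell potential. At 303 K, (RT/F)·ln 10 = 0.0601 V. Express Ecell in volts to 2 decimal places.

+2.38 V

The Pt²⁺/Pt couple has the more positive E°, so it is the cathode; Mn²⁺/Mn is the anode.
E°cell = +1.206 − (−1.182) = +2.388 V, with n = 2 electrons transferred.
For the overall reaction Pt²⁺(aq) + Mn(s) → Pt(s) + Mn²⁺(aq), Q = [Mn²⁺(aq)] / [Pt²⁺(aq)] = 1.37, giving log Q = 0.137.
By the Nernst equation, E = +2.388 − (0.0601/2)·(0.137) = +2.38 V.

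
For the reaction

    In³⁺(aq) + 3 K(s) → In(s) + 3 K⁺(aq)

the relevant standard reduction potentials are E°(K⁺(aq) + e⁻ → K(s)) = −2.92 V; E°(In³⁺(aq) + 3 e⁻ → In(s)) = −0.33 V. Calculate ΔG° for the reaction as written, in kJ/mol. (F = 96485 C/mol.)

In the reaction as written In³⁺(aq) is reduced, so the In³⁺/In couple is the cathode and K⁺/K is the anode.
E°cell = −0.33 − (−2.92) = +2.59 V; balancing electrons gives n = 3.
ΔG° = −nFE°cell = −(3)(96485)(+2.59) J/mol = −750 kJ/mol.

−750 kJ/mol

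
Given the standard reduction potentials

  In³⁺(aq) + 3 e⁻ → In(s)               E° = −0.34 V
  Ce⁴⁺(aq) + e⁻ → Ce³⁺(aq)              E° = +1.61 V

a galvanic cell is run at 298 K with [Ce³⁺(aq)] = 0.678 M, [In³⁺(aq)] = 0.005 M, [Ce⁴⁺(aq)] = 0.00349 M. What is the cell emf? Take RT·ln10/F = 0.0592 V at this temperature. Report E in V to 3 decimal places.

The Ce⁴⁺/Ce³⁺ couple has the more positive E°, so it is the cathode; In³⁺/In is the anode.
E°cell = E°cat − E°an = +1.61 − (−0.34) = +1.95 V; n = 3.
The balanced reaction is 3 Ce⁴⁺(aq) + In(s) → 3 Ce³⁺(aq) + In³⁺(aq), so Q = ([Ce³⁺(aq)]^3·[In³⁺(aq)]) / [Ce⁴⁺(aq)]^3 = 3.67×10^4 and log Q = 4.564.
E = E° − (0.0592/n)·log Q = +1.95 − (0.0592/3)(4.564) = +1.860 V.

+1.860 V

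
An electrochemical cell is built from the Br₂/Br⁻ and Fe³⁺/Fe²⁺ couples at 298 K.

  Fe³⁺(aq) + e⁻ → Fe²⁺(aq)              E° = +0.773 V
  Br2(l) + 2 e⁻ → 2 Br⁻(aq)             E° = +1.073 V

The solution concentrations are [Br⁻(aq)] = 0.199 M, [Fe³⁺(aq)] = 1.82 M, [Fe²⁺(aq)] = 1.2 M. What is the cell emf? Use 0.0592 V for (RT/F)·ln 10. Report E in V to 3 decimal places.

Since E°(Br₂/Br⁻) > E°(Fe³⁺/Fe²⁺), Br₂/Br⁻ serves as the cathode.
E°cell = E°cat − E°an = +1.073 − (+0.773) = +0.300 V; n = 2.
The balanced reaction is Br2(l) + 2 Fe²⁺(aq) → 2 Br⁻(aq) + 2 Fe³⁺(aq), so Q = ([Br⁻(aq)]^2·[Fe³⁺(aq)]^2) / [Fe²⁺(aq)]^2 = 0.0911 and log Q = −1.041.
By the Nernst equation, E = +0.300 − (0.0592/2)·(−1.041) = +0.331 V.

+0.331 V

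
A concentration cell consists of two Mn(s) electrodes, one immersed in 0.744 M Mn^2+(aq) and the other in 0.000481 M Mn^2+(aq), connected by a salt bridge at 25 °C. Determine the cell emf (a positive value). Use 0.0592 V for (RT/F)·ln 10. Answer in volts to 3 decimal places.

0.094 V

For a concentration cell E°cell = 0, since both electrodes use the same couple.
The compartment with the higher Mn^2+(aq) concentration (0.744 M) acts as the cathode; ions are reduced there and produced at the dilute (0.000481 M) anode.
With n = 2, Ecell = −(0.0592/2)·log([dilute]/[conc]) = −(0.0592/2)·log(0.000481/0.744) = +0.094 V.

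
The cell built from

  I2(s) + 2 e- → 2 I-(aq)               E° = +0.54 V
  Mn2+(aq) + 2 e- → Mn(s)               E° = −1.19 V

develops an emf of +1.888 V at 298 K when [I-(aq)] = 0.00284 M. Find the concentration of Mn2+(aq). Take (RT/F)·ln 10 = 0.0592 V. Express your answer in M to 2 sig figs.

With I₂/I⁻ at the cathode and Mn²⁺/Mn at the anode, E°cell = +0.54 − (−1.19) = +1.73 V (n = 2).
Since E = E° − (0.0592/n)·log Q, log Q = n(E° − E)/0.0592 = −5.338.
The balanced reaction is I2(s) + Mn(s) → 2 I-(aq) + Mn2+(aq), so Q = [I-(aq)]^2·[Mn2+(aq)].
Substituting the known concentrations and solving, log [Mn2+(aq)] = −0.245 and [Mn2+(aq)] = 0.57 M.

0.57 M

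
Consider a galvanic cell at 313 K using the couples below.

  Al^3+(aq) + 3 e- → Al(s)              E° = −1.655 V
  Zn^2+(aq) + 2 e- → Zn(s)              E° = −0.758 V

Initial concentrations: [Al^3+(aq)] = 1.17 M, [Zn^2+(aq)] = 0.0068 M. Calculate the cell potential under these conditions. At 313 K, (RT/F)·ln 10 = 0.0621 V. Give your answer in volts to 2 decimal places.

Zn²⁺/Zn is reduced (cathode, E° = −0.758 V) and Al³⁺/Al is oxidized (anode).
E°cell = −0.758 − (−1.655) = +0.897 V, with n = 6 electrons transferred.
For the overall reaction 3 Zn^2+(aq) + 2 Al(s) → 3 Zn(s) + 2 Al^3+(aq), Q = [Al^3+(aq)]^2 / [Zn^2+(aq)]^3 = 4.35×10^6, giving log Q = 6.639.
By the Nernst equation, E = +0.897 − (0.0621/6)·(6.639) = +0.83 V.

+0.83 V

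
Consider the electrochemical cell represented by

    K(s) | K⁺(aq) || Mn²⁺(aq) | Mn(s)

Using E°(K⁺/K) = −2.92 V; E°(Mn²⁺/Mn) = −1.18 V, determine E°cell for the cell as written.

By convention the left-hand electrode in cell notation is the anode (oxidation) and the right-hand electrode is the cathode (reduction).
E°cell = E°(right) − E°(left) = −1.18 − (−2.92) = +1.74 V.

+1.74 V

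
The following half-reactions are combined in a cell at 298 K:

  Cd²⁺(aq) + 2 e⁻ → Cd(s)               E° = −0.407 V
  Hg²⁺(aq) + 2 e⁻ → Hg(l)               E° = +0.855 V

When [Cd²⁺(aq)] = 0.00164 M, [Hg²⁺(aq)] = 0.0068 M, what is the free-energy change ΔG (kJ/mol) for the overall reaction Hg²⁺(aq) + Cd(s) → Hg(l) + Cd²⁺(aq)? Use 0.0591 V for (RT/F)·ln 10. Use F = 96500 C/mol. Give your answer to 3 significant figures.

−247 kJ/mol

E°cell = +0.855 − (−0.407) = +1.262 V; the balanced reaction transfers n = 2 electrons.
Here Q = [Cd²⁺(aq)] / [Hg²⁺(aq)] = 0.241 (log Q = −0.618), giving E = +1.262 − (0.0591/2)·(−0.618) = +1.2803 V.
Then ΔG = −nFE = −2 × 96500 × +1.2803 J/mol = −247 kJ/mol.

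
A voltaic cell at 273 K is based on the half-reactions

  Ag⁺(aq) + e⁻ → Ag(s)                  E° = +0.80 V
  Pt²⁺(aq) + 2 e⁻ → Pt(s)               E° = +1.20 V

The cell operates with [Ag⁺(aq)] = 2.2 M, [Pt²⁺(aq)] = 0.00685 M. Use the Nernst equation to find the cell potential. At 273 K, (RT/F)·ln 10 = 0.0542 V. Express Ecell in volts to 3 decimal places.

+0.323 V

Pt²⁺/Pt is reduced (cathode, E° = +1.20 V) and Ag⁺/Ag is oxidized (anode).
E°cell = E°cat − E°an = +1.20 − (+0.80) = +0.40 V; n = 2.
For the overall reaction Pt²⁺(aq) + 2 Ag(s) → Pt(s) + 2 Ag⁺(aq), Q = [Ag⁺(aq)]^2 / [Pt²⁺(aq)] = 707, giving log Q = 2.849.
By the Nernst equation, E = +0.40 − (0.0542/2)·(2.849) = +0.323 V.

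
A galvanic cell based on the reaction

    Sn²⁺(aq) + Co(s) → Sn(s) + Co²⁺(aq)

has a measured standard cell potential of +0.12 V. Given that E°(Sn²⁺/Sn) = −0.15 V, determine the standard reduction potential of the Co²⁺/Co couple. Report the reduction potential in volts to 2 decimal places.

−0.27 V

In the reaction as written the Sn²⁺/Sn couple is reduced (cathode) and Co²⁺/Co is oxidized (anode), so E°cell = E°(Sn²⁺/Sn) − E°(Co²⁺/Co).
E°(Co²⁺/Co) = E°(cathode) − E°cell = −0.15 − (+0.12) = −0.27 V.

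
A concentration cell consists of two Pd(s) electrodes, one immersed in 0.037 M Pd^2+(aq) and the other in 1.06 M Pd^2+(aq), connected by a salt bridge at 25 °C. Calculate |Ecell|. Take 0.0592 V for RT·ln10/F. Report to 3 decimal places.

0.043 V

For a concentration cell E°cell = 0, since both electrodes use the same couple.
The compartment with the higher Pd^2+(aq) concentration (1.06 M) acts as the cathode; ions are reduced there and produced at the dilute (0.037 M) anode.
With n = 2, Ecell = −(0.0592/2)·log([dilute]/[conc]) = −(0.0592/2)·log(0.037/1.06) = +0.043 V.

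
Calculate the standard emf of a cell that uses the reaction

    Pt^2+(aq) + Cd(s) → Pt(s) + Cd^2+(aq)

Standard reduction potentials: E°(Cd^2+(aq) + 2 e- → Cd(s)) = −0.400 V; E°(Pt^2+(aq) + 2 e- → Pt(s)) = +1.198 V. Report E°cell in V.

+1.598 V

Pt^2+(aq) gains electrons, so the Pt²⁺/Pt couple is the cathode; the Cd²⁺/Cd couple is the anode.
E°cell = E°(cathode) − E°(anode) = +1.198 − (−0.400) = +1.598 V.
The positive value indicates the reaction is spontaneous as written.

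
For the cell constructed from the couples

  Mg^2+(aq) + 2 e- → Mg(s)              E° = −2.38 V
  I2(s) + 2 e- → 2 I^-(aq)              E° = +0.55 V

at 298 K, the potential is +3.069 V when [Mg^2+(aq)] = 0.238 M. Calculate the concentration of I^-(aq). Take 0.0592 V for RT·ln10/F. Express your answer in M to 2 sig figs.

0.0092 M

The I₂/I⁻ couple has the larger reduction potential, so it is the cathode: E°cell = +0.55 − (−2.38) = +2.93 V and n = 2.
Since E = E° − (0.0592/n)·log Q, log Q = n(E° − E)/0.0592 = −4.696.
Balancing electrons gives I2(s) + Mg(s) → 2 I^-(aq) + Mg^2+(aq); thus Q = [I^-(aq)]^2·[Mg^2+(aq)].
Isolating [I^-(aq)] in Q = 10^{−4.696} yields log [I^-(aq)] = −2.036, i.e. 0.0092 M.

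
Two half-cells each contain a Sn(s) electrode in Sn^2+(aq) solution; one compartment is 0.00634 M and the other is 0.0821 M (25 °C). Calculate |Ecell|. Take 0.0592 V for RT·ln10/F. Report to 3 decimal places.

0.033 V

For a concentration cell E°cell = 0, since both electrodes use the same couple.
The compartment with the higher Sn^2+(aq) concentration (0.0821 M) acts as the cathode; ions are reduced there and produced at the dilute (0.00634 M) anode.
With n = 2, Ecell = −(0.0592/2)·log([dilute]/[conc]) = −(0.0592/2)·log(0.00634/0.0821) = +0.033 V.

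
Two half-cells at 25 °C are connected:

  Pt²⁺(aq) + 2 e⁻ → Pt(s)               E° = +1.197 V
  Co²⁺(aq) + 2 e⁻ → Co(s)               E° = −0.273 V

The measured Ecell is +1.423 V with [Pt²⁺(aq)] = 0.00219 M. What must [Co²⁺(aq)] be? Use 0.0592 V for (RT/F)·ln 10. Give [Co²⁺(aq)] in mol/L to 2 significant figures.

0.085 M

The Pt²⁺/Pt couple has the larger reduction potential, so it is the cathode: E°cell = +1.197 − (−0.273) = +1.470 V and n = 2.
Since E = E° − (0.0592/n)·log Q, log Q = n(E° − E)/0.0592 = 1.588.
Balancing electrons gives Pt²⁺(aq) + Co(s) → Pt(s) + Co²⁺(aq); thus Q = [Co²⁺(aq)] / [Pt²⁺(aq)].
Solving for the unknown gives log [Co²⁺(aq)] = −1.072, so [Co²⁺(aq)] ≈ 0.085 M.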